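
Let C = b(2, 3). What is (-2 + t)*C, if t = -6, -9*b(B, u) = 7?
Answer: 56/9 ≈ 6.2222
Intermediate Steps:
b(B, u) = -7/9 (b(B, u) = -1/9*7 = -7/9)
C = -7/9 ≈ -0.77778
(-2 + t)*C = (-2 - 6)*(-7/9) = -8*(-7/9) = 56/9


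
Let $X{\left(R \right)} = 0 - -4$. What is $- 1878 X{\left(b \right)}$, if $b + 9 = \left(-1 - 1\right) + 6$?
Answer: $-7512$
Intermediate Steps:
$b = -5$ ($b = -9 + \left(\left(-1 - 1\right) + 6\right) = -9 + \left(-2 + 6\right) = -9 + 4 = -5$)
$X{\left(R \right)} = 4$ ($X{\left(R \right)} = 0 + 4 = 4$)
$- 1878 X{\left(b \right)} = \left(-1878\right) 4 = -7512$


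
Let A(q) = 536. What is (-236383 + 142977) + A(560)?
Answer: -92870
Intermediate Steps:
(-236383 + 142977) + A(560) = (-236383 + 142977) + 536 = -93406 + 536 = -92870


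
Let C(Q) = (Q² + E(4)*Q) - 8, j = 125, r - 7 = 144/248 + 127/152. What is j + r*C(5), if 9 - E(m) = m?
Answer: 1127297/2356 ≈ 478.48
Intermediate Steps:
r = 39657/4712 (r = 7 + (144/248 + 127/152) = 7 + (144*(1/248) + 127*(1/152)) = 7 + (18/31 + 127/152) = 7 + 6673/4712 = 39657/4712 ≈ 8.4162)
E(m) = 9 - m
C(Q) = -8 + Q² + 5*Q (C(Q) = (Q² + (9 - 1*4)*Q) - 8 = (Q² + (9 - 4)*Q) - 8 = (Q² + 5*Q) - 8 = -8 + Q² + 5*Q)
j + r*C(5) = 125 + 39657*(-8 + 5² + 5*5)/4712 = 125 + 39657*(-8 + 25 + 25)/4712 = 125 + (39657/4712)*42 = 125 + 832797/2356 = 1127297/2356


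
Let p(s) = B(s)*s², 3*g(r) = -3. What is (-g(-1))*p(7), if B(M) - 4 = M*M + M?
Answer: 2940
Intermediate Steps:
g(r) = -1 (g(r) = (⅓)*(-3) = -1)
B(M) = 4 + M + M² (B(M) = 4 + (M*M + M) = 4 + (M² + M) = 4 + (M + M²) = 4 + M + M²)
p(s) = s²*(4 + s + s²) (p(s) = (4 + s + s²)*s² = s²*(4 + s + s²))
(-g(-1))*p(7) = (-1*(-1))*(7²*(4 + 7 + 7²)) = 1*(49*(4 + 7 + 49)) = 1*(49*60) = 1*2940 = 2940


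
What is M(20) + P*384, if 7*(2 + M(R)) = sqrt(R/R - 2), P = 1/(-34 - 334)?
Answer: -70/23 + I/7 ≈ -3.0435 + 0.14286*I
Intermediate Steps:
P = -1/368 (P = 1/(-368) = -1/368 ≈ -0.0027174)
M(R) = -2 + I/7 (M(R) = -2 + sqrt(R/R - 2)/7 = -2 + sqrt(1 - 2)/7 = -2 + sqrt(-1)/7 = -2 + I/7)
M(20) + P*384 = (-2 + I/7) - 1/368*384 = (-2 + I/7) - 24/23 = -70/23 + I/7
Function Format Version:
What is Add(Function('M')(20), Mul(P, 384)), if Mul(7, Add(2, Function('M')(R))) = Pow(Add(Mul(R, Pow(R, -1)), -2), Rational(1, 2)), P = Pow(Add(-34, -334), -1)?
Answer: Add(Rational(-70, 23), Mul(Rational(1, 7), I)) ≈ Add(-3.0435, Mul(0.14286, I))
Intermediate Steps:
P = Rational(-1, 368) (P = Pow(-368, -1) = Rational(-1, 368) ≈ -0.0027174)
Function('M')(R) = Add(-2, Mul(Rational(1, 7), I)) (Function('M')(R) = Add(-2, Mul(Rational(1, 7), Pow(Add(Mul(R, Pow(R, -1)), -2), Rational(1, 2)))) = Add(-2, Mul(Rational(1, 7), Pow(Add(1, -2), Rational(1, 2)))) = Add(-2, Mul(Rational(1, 7), Pow(-1, Rational(1, 2)))) = Add(-2, Mul(Rational(1, 7), I)))
Add(Function('M')(20), Mul(P, 384)) = Add(Add(-2, Mul(Rational(1, 7), I)), Mul(Rational(-1, 368), 384)) = Add(Add(-2, Mul(Rational(1, 7), I)), Rational(-24, 23)) = Add(Rational(-70, 23), Mul(Rational(1, 7), I))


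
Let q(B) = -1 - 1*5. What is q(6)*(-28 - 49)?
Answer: 462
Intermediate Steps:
q(B) = -6 (q(B) = -1 - 5 = -6)
q(6)*(-28 - 49) = -6*(-28 - 49) = -6*(-77) = 462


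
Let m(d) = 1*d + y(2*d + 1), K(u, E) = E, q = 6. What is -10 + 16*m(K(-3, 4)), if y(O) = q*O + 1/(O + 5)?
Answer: 6434/7 ≈ 919.14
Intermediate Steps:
y(O) = 1/(5 + O) + 6*O (y(O) = 6*O + 1/(O + 5) = 6*O + 1/(5 + O) = 1/(5 + O) + 6*O)
m(d) = d + (31 + 6*(1 + 2*d)**2 + 60*d)/(6 + 2*d) (m(d) = 1*d + (1 + 6*(2*d + 1)**2 + 30*(2*d + 1))/(5 + (2*d + 1)) = d + (1 + 6*(1 + 2*d)**2 + 30*(1 + 2*d))/(5 + (1 + 2*d)) = d + (1 + 6*(1 + 2*d)**2 + (30 + 60*d))/(6 + 2*d) = d + (31 + 6*(1 + 2*d)**2 + 60*d)/(6 + 2*d))
-10 + 16*m(K(-3, 4)) = -10 + 16*((37 + 26*4**2 + 90*4)/(2*(3 + 4))) = -10 + 16*((1/2)*(37 + 26*16 + 360)/7) = -10 + 16*((1/2)*(1/7)*(37 + 416 + 360)) = -10 + 16*((1/2)*(1/7)*813) = -10 + 16*(813/14) = -10 + 6504/7 = 6434/7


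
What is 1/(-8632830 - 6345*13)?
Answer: -1/8715315 ≈ -1.1474e-7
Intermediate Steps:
1/(-8632830 - 6345*13) = 1/(-8632830 - 82485) = 1/(-8715315) = -1/8715315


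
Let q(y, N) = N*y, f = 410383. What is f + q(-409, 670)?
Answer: 136353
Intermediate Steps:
f + q(-409, 670) = 410383 + 670*(-409) = 410383 - 274030 = 136353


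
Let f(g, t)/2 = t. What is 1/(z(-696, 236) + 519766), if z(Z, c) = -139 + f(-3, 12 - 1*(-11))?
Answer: 1/519673 ≈ 1.9243e-6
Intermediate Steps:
f(g, t) = 2*t
z(Z, c) = -93 (z(Z, c) = -139 + 2*(12 - 1*(-11)) = -139 + 2*(12 + 11) = -139 + 2*23 = -139 + 46 = -93)
1/(z(-696, 236) + 519766) = 1/(-93 + 519766) = 1/519673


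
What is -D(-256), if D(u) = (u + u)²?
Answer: -262144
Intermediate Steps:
D(u) = 4*u² (D(u) = (2*u)² = 4*u²)
-D(-256) = -4*(-256)² = -4*65536 = -1*262144 = -262144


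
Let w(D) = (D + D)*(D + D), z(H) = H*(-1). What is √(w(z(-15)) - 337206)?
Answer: I*√336306 ≈ 579.92*I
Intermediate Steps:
z(H) = -H
w(D) = 4*D² (w(D) = (2*D)*(2*D) = 4*D²)
√(w(z(-15)) - 337206) = √(4*(-1*(-15))² - 337206) = √(4*15² - 337206) = √(4*225 - 337206) = √(900 - 337206) = √(-336306) = I*√336306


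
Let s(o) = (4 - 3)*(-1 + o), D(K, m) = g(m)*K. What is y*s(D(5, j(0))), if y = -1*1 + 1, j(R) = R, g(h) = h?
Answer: 0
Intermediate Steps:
D(K, m) = K*m (D(K, m) = m*K = K*m)
y = 0 (y = -1 + 1 = 0)
s(o) = -1 + o (s(o) = 1*(-1 + o) = -1 + o)
y*s(D(5, j(0))) = 0*(-1 + 5*0) = 0*(-1 + 0) = 0*(-1) = 0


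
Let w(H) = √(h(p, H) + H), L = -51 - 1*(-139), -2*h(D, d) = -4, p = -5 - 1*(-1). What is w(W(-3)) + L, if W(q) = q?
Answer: 88 + I ≈ 88.0 + 1.0*I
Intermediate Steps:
p = -4 (p = -5 + 1 = -4)
h(D, d) = 2 (h(D, d) = -½*(-4) = 2)
L = 88 (L = -51 + 139 = 88)
w(H) = √(2 + H)
w(W(-3)) + L = √(2 - 3) + 88 = √(-1) + 88 = I + 88 = 88 + I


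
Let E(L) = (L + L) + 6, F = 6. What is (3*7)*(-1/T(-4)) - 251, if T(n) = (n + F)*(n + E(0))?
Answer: -1025/4 ≈ -256.25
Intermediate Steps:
E(L) = 6 + 2*L (E(L) = 2*L + 6 = 6 + 2*L)
T(n) = (6 + n)² (T(n) = (n + 6)*(n + (6 + 2*0)) = (6 + n)*(n + (6 + 0)) = (6 + n)*(n + 6) = (6 + n)*(6 + n) = (6 + n)²)
(3*7)*(-1/T(-4)) - 251 = (3*7)*(-1/(36 + (-4)² + 12*(-4))) - 251 = 21*(-1/(36 + 16 - 48)) - 251 = 21*(-1/4) - 251 = 21*(-1*¼) - 251 = 21*(-¼) - 251 = -21/4 - 251 = -1025/4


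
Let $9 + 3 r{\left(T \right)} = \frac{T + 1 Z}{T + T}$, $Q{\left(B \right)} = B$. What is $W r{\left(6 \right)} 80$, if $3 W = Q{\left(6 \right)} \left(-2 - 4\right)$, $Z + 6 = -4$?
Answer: $\frac{8960}{3} \approx 2986.7$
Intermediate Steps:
$Z = -10$ ($Z = -6 - 4 = -10$)
$W = -12$ ($W = \frac{6 \left(-2 - 4\right)}{3} = \frac{6 \left(-6\right)}{3} = \frac{1}{3} \left(-36\right) = -12$)
$r{\left(T \right)} = -3 + \frac{-10 + T}{6 T}$ ($r{\left(T \right)} = -3 + \frac{\left(T + 1 \left(-10\right)\right) \frac{1}{T + T}}{3} = -3 + \frac{\left(T - 10\right) \frac{1}{2 T}}{3} = -3 + \frac{\left(-10 + T\right) \frac{1}{2 T}}{3} = -3 + \frac{\frac{1}{2} \frac{1}{T} \left(-10 + T\right)}{3} = -3 + \frac{-10 + T}{6 T}$)
$W r{\left(6 \right)} 80 = - 12 \frac{-10 - 102}{6 \cdot 6} \cdot 80 = - 12 \cdot \frac{1}{6} \cdot \frac{1}{6} \left(-10 - 102\right) 80 = - 12 \cdot \frac{1}{6} \cdot \frac{1}{6} \left(-112\right) 80 = \left(-12\right) \left(- \frac{28}{9}\right) 80 = \frac{112}{3} \cdot 80 = \frac{8960}{3}$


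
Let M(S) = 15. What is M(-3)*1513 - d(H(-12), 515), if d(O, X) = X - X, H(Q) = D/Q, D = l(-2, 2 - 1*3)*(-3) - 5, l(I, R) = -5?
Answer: 22695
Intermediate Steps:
D = 10 (D = -5*(-3) - 5 = 15 - 5 = 10)
H(Q) = 10/Q
d(O, X) = 0
M(-3)*1513 - d(H(-12), 515) = 15*1513 - 1*0 = 22695 + 0 = 22695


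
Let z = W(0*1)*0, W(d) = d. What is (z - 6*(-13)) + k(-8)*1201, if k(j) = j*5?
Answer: -47962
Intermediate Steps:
k(j) = 5*j
z = 0 (z = (0*1)*0 = 0*0 = 0)
(z - 6*(-13)) + k(-8)*1201 = (0 - 6*(-13)) + (5*(-8))*1201 = (0 + 78) - 40*1201 = 78 - 48040 = -47962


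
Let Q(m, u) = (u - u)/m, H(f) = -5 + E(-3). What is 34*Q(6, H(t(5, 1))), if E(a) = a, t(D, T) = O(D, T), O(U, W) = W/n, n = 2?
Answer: 0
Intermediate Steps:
O(U, W) = W/2
t(D, T) = T/2
H(f) = -8 (H(f) = -5 - 3 = -8)
Q(m, u) = 0 (Q(m, u) = 0/m = 0)
34*Q(6, H(t(5, 1))) = 34*0 = 0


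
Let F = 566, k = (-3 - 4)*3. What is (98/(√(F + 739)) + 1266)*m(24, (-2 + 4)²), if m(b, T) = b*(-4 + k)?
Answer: -759600 - 3920*√145/29 ≈ -7.6123e+5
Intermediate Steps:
k = -21 (k = -7*3 = -21)
m(b, T) = -25*b (m(b, T) = b*(-4 - 21) = b*(-25) = -25*b)
(98/(√(F + 739)) + 1266)*m(24, (-2 + 4)²) = (98/(√(566 + 739)) + 1266)*(-25*24) = (98/(√1305) + 1266)*(-600) = (98/((3*√145)) + 1266)*(-600) = (98*(√145/435) + 1266)*(-600) = (98*√145/435 + 1266)*(-600) = (1266 + 98*√145/435)*(-600) = -759600 - 3920*√145/29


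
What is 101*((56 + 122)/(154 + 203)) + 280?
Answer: 117938/357 ≈ 330.36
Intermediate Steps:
101*((56 + 122)/(154 + 203)) + 280 = 101*(178/357) + 280 = 17978/357 + 280 = 117938/357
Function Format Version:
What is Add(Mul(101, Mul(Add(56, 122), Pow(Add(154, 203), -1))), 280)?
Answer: Rational(117938, 357) ≈ 330.36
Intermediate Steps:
Add(Mul(101, Mul(Add(56, 122), Pow(Add(154, 203), -1))), 280) = Add(Mul(101, Mul(178, Pow(357, -1))), 280) = Add(Mul(101, Mul(178, Rational(1, 357))), 280) = Add(Mul(101, Rational(178, 357)), 280) = Add(Rational(17978, 357), 280) = Rational(117938, 357)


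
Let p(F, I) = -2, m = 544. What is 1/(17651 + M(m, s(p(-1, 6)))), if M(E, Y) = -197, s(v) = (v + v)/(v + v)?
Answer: 1/17454 ≈ 5.7293e-5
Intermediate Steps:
s(v) = 1 (s(v) = (2*v)/((2*v)) = (2*v)*(1/(2*v)) = 1)
1/(17651 + M(m, s(p(-1, 6)))) = 1/(17651 - 197) = 1/17454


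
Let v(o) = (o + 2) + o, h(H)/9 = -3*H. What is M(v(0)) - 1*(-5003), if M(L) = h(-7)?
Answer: 5192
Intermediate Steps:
h(H) = -27*H (h(H) = 9*(-3*H) = -27*H)
v(o) = 2 + 2*o (v(o) = (2 + o) + o = 2 + 2*o)
M(L) = 189 (M(L) = -27*(-7) = 189)
M(v(0)) - 1*(-5003) = 189 - 1*(-5003) = 189 + 5003 = 5192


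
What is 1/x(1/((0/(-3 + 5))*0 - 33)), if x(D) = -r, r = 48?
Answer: -1/48 ≈ -0.020833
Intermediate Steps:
x(D) = -48 (x(D) = -1*48 = -48)
1/x(1/((0/(-3 + 5))*0 - 33)) = 1/(-48) = -1/48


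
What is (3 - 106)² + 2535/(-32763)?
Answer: 115860044/10921 ≈ 10609.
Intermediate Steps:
(3 - 106)² + 2535/(-32763) = (-103)² + 2535*(-1/32763) = 10609 - 845/10921 = 115860044/10921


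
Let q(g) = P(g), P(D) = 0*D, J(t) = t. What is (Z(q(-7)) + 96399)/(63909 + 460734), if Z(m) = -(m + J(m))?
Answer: 32133/174881 ≈ 0.18374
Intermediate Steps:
P(D) = 0
q(g) = 0
Z(m) = -2*m (Z(m) = -(m + m) = -2*m)
(Z(q(-7)) + 96399)/(63909 + 460734) = (-2*0 + 96399)/(63909 + 460734) = (0 + 96399)/524643 = 96399*(1/524643) = 32133/174881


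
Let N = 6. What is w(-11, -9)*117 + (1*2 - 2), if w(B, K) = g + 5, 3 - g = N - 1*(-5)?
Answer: -351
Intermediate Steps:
g = -8 (g = 3 - (6 - 1*(-5)) = 3 - (6 + 5) = 3 - 1*11 = 3 - 11 = -8)
w(B, K) = -3 (w(B, K) = -8 + 5 = -3)
w(-11, -9)*117 + (1*2 - 2) = -3*117 + (1*2 - 2) = -351 + (2 - 2) = -351 + 0 = -351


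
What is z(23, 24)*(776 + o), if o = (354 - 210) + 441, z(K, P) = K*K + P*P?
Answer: 1503905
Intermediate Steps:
z(K, P) = K² + P²
o = 585 (o = 144 + 441 = 585)
z(23, 24)*(776 + o) = (23² + 24²)*(776 + 585) = (529 + 576)*1361 = 1105*1361 = 1503905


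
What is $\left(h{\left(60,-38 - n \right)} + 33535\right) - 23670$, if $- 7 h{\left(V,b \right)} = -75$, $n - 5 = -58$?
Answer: $\frac{69130}{7} \approx 9875.7$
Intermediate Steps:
$n = -53$ ($n = 5 - 58 = -53$)
$h{\left(V,b \right)} = \frac{75}{7}$ ($h{\left(V,b \right)} = \left(- \frac{1}{7}\right) \left(-75\right) = \frac{75}{7}$)
$\left(h{\left(60,-38 - n \right)} + 33535\right) - 23670 = \left(\frac{75}{7} + 33535\right) - 23670 = \frac{234820}{7} - 23670 = \frac{69130}{7}$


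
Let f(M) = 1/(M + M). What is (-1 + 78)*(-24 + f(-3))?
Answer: -11165/6 ≈ -1860.8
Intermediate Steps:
f(M) = 1/(2*M)
(-1 + 78)*(-24 + f(-3)) = (-1 + 78)*(-24 + (½)/(-3)) = 77*(-24 + (½)*(-⅓)) = 77*(-24 - ⅙) = 77*(-145/6) = -11165/6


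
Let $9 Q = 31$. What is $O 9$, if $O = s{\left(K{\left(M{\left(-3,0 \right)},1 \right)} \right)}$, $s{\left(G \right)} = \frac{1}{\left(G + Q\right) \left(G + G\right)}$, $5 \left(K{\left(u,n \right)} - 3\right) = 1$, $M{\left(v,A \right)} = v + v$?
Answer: $\frac{2025}{9568} \approx 0.21164$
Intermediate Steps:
$Q = \frac{31}{9}$ ($Q = \frac{1}{9} \cdot 31 = \frac{31}{9} \approx 3.4444$)
$M{\left(v,A \right)} = 2 v$
$K{\left(u,n \right)} = \frac{16}{5}$ ($K{\left(u,n \right)} = 3 + \frac{1}{5} \cdot 1 = 3 + \frac{1}{5} = \frac{16}{5}$)
$s{\left(G \right)} = \frac{1}{2 G \left(\frac{31}{9} + G\right)}$ ($s{\left(G \right)} = \frac{1}{\left(G + \frac{31}{9}\right) \left(G + G\right)} = \frac{1}{\left(\frac{31}{9} + G\right) 2 G} = \frac{1}{2 G \left(\frac{31}{9} + G\right)}$)
$O = \frac{225}{9568}$ ($O = \frac{9}{2 \cdot \frac{16}{5} \left(31 + 9 \cdot \frac{16}{5}\right)} = \frac{9}{2} \cdot \frac{5}{16} \frac{1}{31 + \frac{144}{5}} = \frac{9}{2} \cdot \frac{5}{16} \frac{1}{\frac{299}{5}} = \frac{9}{2} \cdot \frac{5}{16} \cdot \frac{5}{299} = \frac{225}{9568} \approx 0.023516$)
$O 9 = \frac{225}{9568} \cdot 9 = \frac{2025}{9568}$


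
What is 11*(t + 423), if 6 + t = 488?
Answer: 9955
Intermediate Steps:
t = 482 (t = -6 + 488 = 482)
11*(t + 423) = 11*(482 + 423) = 11*905 = 9955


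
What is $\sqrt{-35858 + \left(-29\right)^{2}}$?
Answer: $19 i \sqrt{97} \approx 187.13 i$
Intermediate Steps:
$\sqrt{-35858 + \left(-29\right)^{2}} = \sqrt{-35858 + 841} = \sqrt{-35017} = 19 i \sqrt{97}$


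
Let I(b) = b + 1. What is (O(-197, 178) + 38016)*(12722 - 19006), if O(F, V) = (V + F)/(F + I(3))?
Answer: -46106380388/193 ≈ -2.3889e+8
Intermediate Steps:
I(b) = 1 + b
O(F, V) = (F + V)/(4 + F) (O(F, V) = (V + F)/(F + (1 + 3)) = (F + V)/(F + 4) = (F + V)/(4 + F))
(O(-197, 178) + 38016)*(12722 - 19006) = ((-197 + 178)/(4 - 197) + 38016)*(12722 - 19006) = (-19/(-193) + 38016)*(-6284) = (-1/193*(-19) + 38016)*(-6284) = (19/193 + 38016)*(-6284) = (7337107/193)*(-6284) = -46106380388/193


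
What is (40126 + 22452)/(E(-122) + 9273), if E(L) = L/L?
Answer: 31289/4637 ≈ 6.7477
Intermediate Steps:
E(L) = 1
(40126 + 22452)/(E(-122) + 9273) = (40126 + 22452)/(1 + 9273) = 62578/9274 = 62578*(1/9274) = 31289/4637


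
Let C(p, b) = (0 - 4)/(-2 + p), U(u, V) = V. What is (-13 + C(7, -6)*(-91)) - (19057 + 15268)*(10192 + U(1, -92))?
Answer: -1733412201/5 ≈ -3.4668e+8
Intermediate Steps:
C(p, b) = -4/(-2 + p)
(-13 + C(7, -6)*(-91)) - (19057 + 15268)*(10192 + U(1, -92)) = (-13 - 4/(-2 + 7)*(-91)) - (19057 + 15268)*(10192 - 92) = (-13 - 4/5*(-91)) - 34325*10100 = (-13 - 4*⅕*(-91)) - 1*346682500 = (-13 - ⅘*(-91)) - 346682500 = (-13 + 364/5) - 346682500 = 299/5 - 346682500 = -1733412201/5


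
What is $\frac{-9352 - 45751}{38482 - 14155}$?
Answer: $- \frac{55103}{24327} \approx -2.2651$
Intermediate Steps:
$\frac{-9352 - 45751}{38482 - 14155} = - \frac{55103}{24327}$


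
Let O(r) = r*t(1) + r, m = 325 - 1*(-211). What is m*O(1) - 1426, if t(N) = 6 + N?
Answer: 2862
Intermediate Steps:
m = 536 (m = 325 + 211 = 536)
O(r) = 8*r (O(r) = r*(6 + 1) + r = r*7 + r = 7*r + r = 8*r)
m*O(1) - 1426 = 536*(8*1) - 1426 = 536*8 - 1426 = 4288 - 1426 = 2862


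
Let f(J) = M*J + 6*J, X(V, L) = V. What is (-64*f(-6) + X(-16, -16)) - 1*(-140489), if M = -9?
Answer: 139321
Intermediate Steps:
f(J) = -3*J (f(J) = -9*J + 6*J = -3*J)
(-64*f(-6) + X(-16, -16)) - 1*(-140489) = (-(-192)*(-6) - 16) - 1*(-140489) = (-64*18 - 16) + 140489 = (-1152 - 16) + 140489 = -1168 + 140489 = 139321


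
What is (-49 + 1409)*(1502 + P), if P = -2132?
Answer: -856800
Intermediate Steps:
(-49 + 1409)*(1502 + P) = (-49 + 1409)*(1502 - 2132) = 1360*(-630) = -856800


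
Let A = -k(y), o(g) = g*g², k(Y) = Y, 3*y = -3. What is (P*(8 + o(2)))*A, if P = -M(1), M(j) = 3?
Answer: -48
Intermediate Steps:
y = -1 (y = (⅓)*(-3) = -1)
o(g) = g³
A = 1 (A = -1*(-1) = 1)
P = -3 (P = -1*3 = -3)
(P*(8 + o(2)))*A = -3*(8 + 2³)*1 = -3*(8 + 8)*1 = -3*16*1 = -48*1 = -48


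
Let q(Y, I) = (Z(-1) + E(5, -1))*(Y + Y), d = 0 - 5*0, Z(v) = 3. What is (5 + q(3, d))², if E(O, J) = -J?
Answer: 841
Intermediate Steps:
d = 0 (d = 0 + 0 = 0)
q(Y, I) = 8*Y (q(Y, I) = (3 - 1*(-1))*(Y + Y) = (3 + 1)*(2*Y) = 4*(2*Y) = 8*Y)
(5 + q(3, d))² = (5 + 8*3)² = (5 + 24)² = 29² = 841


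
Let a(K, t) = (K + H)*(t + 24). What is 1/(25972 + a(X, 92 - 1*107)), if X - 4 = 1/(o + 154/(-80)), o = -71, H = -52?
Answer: 2917/74499820 ≈ 3.9154e-5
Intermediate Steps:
X = 11628/2917 (X = 4 + 1/(-71 + 154/(-80)) = 4 + 1/(-71 + 154*(-1/80)) = 4 + 1/(-71 - 77/40) = 4 + 1/(-2917/40) = 4 - 40/2917 = 11628/2917 ≈ 3.9863)
a(K, t) = (-52 + K)*(24 + t) (a(K, t) = (K - 52)*(t + 24) = (-52 + K)*(24 + t))
1/(25972 + a(X, 92 - 1*107)) = 1/(25972 + (-1248 - 52*(92 - 1*107) + 24*(11628/2917) + 11628*(92 - 1*107)/2917)) = 1/(25972 + (-1248 - 52*(92 - 107) + 279072/2917 + 11628*(92 - 107)/2917)) = 1/(25972 + (-1248 - 52*(-15) + 279072/2917 + (11628/2917)*(-15))) = 1/(25972 + (-1248 + 780 + 279072/2917 - 174420/2917)) = 1/(25972 - 1260504/2917) = 1/(74499820/2917) = 2917/74499820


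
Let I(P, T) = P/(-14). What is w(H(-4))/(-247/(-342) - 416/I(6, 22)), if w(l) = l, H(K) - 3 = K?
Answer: -18/17485 ≈ -0.0010295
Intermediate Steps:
I(P, T) = -P/14 (I(P, T) = P*(-1/14) = -P/14)
H(K) = 3 + K
w(H(-4))/(-247/(-342) - 416/I(6, 22)) = (3 - 4)/(-247/(-342) - 416/((-1/14*6))) = -1/(-247*(-1/342) - 416/(-3/7)) = -1/(13/18 - 416*(-7/3)) = -1/(13/18 + 2912/3) = -1/17485/18 = -1*18/17485 = -18/17485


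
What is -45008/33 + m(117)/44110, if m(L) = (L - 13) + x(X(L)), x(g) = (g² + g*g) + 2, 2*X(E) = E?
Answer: -360922457/264660 ≈ -1363.7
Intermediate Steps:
X(E) = E/2
x(g) = 2 + 2*g² (x(g) = (g² + g²) + 2 = 2*g² + 2 = 2 + 2*g²)
m(L) = -11 + L + L²/2 (m(L) = (L - 13) + (2 + 2*(L/2)²) = (-13 + L) + (2 + 2*(L²/4)) = (-13 + L) + (2 + L²/2) = -11 + L + L²/2)
-45008/33 + m(117)/44110 = -45008/33 + (-11 + 117 + (½)*117²)/44110 = -45008*1/33 + (-11 + 117 + (½)*13689)*(1/44110) = -45008/33 + (-11 + 117 + 13689/2)*(1/44110) = -45008/33 + (13901/2)*(1/44110) = -45008/33 + 13901/88220 = -360922457/264660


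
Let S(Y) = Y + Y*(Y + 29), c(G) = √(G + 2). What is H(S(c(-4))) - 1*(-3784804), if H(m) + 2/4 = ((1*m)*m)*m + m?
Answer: 7591187/2 - 53610*I*√2 ≈ 3.7956e+6 - 75816.0*I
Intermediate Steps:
c(G) = √(2 + G)
S(Y) = Y + Y*(29 + Y)
H(m) = -½ + m + m³ (H(m) = -½ + (((1*m)*m)*m + m) = -½ + ((m*m)*m + m) = -½ + (m²*m + m) = -½ + (m³ + m) = -½ + (m + m³) = -½ + m + m³)
H(S(c(-4))) - 1*(-3784804) = (-½ + √(2 - 4)*(30 + √(2 - 4)) + (√(2 - 4)*(30 + √(2 - 4)))³) - 1*(-3784804) = (-½ + √(-2)*(30 + √(-2)) + (√(-2)*(30 + √(-2)))³) + 3784804 = (-½ + (I*√2)*(30 + I*√2) + ((I*√2)*(30 + I*√2))³) + 3784804 = (-½ + I*√2*(30 + I*√2) + (I*√2*(30 + I*√2))³) + 3784804 = (-½ + I*√2*(30 + I*√2) - 2*I*√2*(30 + I*√2)³) + 3784804 = 7569607/2 + I*√2*(30 + I*√2) - 2*I*√2*(30 + I*√2)³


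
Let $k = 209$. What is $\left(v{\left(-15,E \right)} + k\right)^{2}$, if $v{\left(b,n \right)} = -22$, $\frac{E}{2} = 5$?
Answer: $34969$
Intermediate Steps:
$E = 10$ ($E = 2 \cdot 5 = 10$)
$\left(v{\left(-15,E \right)} + k\right)^{2} = \left(-22 + 209\right)^{2} = 187^{2} = 34969$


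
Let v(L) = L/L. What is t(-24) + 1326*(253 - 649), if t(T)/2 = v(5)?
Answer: -525094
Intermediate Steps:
v(L) = 1
t(T) = 2 (t(T) = 2*1 = 2)
t(-24) + 1326*(253 - 649) = 2 + 1326*(253 - 649) = 2 + 1326*(-396) = 2 - 525096 = -525094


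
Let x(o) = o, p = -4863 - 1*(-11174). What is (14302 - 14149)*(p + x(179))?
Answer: 992970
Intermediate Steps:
p = 6311 (p = -4863 + 11174 = 6311)
(14302 - 14149)*(p + x(179)) = (14302 - 14149)*(6311 + 179) = 153*6490 = 992970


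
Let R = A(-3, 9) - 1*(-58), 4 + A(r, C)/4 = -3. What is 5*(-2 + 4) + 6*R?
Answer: 190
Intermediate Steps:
A(r, C) = -28 (A(r, C) = -16 + 4*(-3) = -16 - 12 = -28)
R = 30 (R = -28 - 1*(-58) = -28 + 58 = 30)
5*(-2 + 4) + 6*R = 5*(-2 + 4) + 6*30 = 5*2 + 180 = 10 + 180 = 190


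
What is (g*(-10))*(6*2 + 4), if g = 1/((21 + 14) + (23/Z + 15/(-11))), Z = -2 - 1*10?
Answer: -21120/4187 ≈ -5.0442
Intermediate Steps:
Z = -12 (Z = -2 - 10 = -12)
g = 132/4187 (g = 1/((21 + 14) + (23/(-12) + 15/(-11))) = 1/(35 + (23*(-1/12) + 15*(-1/11))) = 1/(35 + (-23/12 - 15/11)) = 1/(35 - 433/132) = 1/(4187/132) = 132/4187 ≈ 0.031526)
(g*(-10))*(6*2 + 4) = ((132/4187)*(-10))*(6*2 + 4) = -1320*(12 + 4)/4187 = -1320/4187*16 = -21120/4187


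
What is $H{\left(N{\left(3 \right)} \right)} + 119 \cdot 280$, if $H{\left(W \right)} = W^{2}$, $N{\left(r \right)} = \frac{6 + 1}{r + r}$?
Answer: $\frac{1199569}{36} \approx 33321.0$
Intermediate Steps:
$N{\left(r \right)} = \frac{7}{2 r}$
$H{\left(N{\left(3 \right)} \right)} + 119 \cdot 280 = \left(\frac{7}{2 \cdot 3}\right)^{2} + 119 \cdot 280 = \left(\frac{7}{2} \cdot \frac{1}{3}\right)^{2} + 33320 = \left(\frac{7}{6}\right)^{2} + 33320 = \frac{49}{36} + 33320 = \frac{1199569}{36}$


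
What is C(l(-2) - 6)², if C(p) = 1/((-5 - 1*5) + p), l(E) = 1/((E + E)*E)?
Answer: 64/16129 ≈ 0.0039680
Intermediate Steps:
l(E) = 1/(2*E²) (l(E) = 1/(((2*E))*E) = (1/(2*E))/E = 1/(2*E²))
C(p) = 1/(-10 + p) (C(p) = 1/((-5 - 5) + p) = 1/(-10 + p))
C(l(-2) - 6)² = (1/(-10 + ((½)/(-2)² - 6)))² = (1/(-10 + ((½)*(¼) - 6)))² = (1/(-10 + (⅛ - 6)))² = (1/(-10 - 47/8))² = (1/(-127/8))² = (-8/127)² = 64/16129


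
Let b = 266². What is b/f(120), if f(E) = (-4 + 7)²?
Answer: 70756/9 ≈ 7861.8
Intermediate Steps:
b = 70756
f(E) = 9 (f(E) = 3² = 9)
b/f(120) = 70756/9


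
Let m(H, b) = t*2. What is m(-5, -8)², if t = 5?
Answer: 100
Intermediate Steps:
m(H, b) = 10 (m(H, b) = 5*2 = 10)
m(-5, -8)² = 10² = 100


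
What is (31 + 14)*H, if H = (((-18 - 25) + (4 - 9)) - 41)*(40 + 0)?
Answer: -160200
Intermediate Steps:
H = -3560 (H = ((-43 - 5) - 41)*40 = (-48 - 41)*40 = -89*40 = -3560)
(31 + 14)*H = (31 + 14)*(-3560) = 45*(-3560) = -160200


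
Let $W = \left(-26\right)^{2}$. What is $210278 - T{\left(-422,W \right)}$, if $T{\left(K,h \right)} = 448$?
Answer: $209830$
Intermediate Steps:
$W = 676$
$210278 - T{\left(-422,W \right)} = 210278 - 448 = 209830$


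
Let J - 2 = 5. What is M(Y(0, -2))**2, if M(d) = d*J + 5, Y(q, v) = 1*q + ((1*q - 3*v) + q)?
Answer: 2209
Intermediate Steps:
J = 7 (J = 2 + 5 = 7)
Y(q, v) = -3*v + 3*q (Y(q, v) = q + ((q - 3*v) + q) = q + (-3*v + 2*q) = -3*v + 3*q)
M(d) = 5 + 7*d (M(d) = d*7 + 5 = 7*d + 5 = 5 + 7*d)
M(Y(0, -2))**2 = (5 + 7*(-3*(-2) + 3*0))**2 = (5 + 7*(6 + 0))**2 = (5 + 7*6)**2 = (5 + 42)**2 = 47**2 = 2209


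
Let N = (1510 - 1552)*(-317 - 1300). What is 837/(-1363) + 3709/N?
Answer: -51788651/92566782 ≈ -0.55947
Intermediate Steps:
N = 67914 (N = -42*(-1617) = 67914)
837/(-1363) + 3709/N = 837/(-1363) + 3709/67914 = 837*(-1/1363) + 3709*(1/67914) = -837/1363 + 3709/67914 = -51788651/92566782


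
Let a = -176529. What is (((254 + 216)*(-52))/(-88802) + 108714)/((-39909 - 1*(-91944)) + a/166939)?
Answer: 402909157401713/192844517506368 ≈ 2.0893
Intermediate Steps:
(((254 + 216)*(-52))/(-88802) + 108714)/((-39909 - 1*(-91944)) + a/166939) = (((254 + 216)*(-52))/(-88802) + 108714)/((-39909 - 1*(-91944)) - 176529/166939) = ((470*(-52))*(-1/88802) + 108714)/((-39909 + 91944) - 176529*1/166939) = (-24440*(-1/88802) + 108714)/(52035 - 176529/166939) = (12220/44401 + 108714)/(8686494336/166939) = (4827022534/44401)*(166939/8686494336) = 402909157401713/192844517506368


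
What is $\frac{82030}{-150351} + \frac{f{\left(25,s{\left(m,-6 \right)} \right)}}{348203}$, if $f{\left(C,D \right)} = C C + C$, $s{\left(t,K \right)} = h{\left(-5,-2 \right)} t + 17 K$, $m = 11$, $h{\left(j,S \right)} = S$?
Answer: $- \frac{28465363940}{52352669253} \approx -0.54372$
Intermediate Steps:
$s{\left(t,K \right)} = - 2 t + 17 K$
$f{\left(C,D \right)} = C + C^{2}$ ($f{\left(C,D \right)} = C^{2} + C = C + C^{2}$)
$\frac{82030}{-150351} + \frac{f{\left(25,s{\left(m,-6 \right)} \right)}}{348203} = \frac{82030}{-150351} + \frac{25 \left(1 + 25\right)}{348203} = 82030 \left(- \frac{1}{150351}\right) + 25 \cdot 26 \cdot \frac{1}{348203} = - \frac{82030}{150351} + 650 \cdot \frac{1}{348203} = - \frac{82030}{150351} + \frac{650}{348203} = - \frac{28465363940}{52352669253}$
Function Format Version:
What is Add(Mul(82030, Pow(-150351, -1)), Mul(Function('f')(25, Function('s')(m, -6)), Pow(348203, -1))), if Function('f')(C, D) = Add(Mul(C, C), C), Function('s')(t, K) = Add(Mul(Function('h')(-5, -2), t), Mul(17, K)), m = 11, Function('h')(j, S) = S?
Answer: Rational(-28465363940, 52352669253) ≈ -0.54372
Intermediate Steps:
Function('s')(t, K) = Add(Mul(-2, t), Mul(17, K))
Function('f')(C, D) = Add(C, Pow(C, 2)) (Function('f')(C, D) = Add(Pow(C, 2), C) = Add(C, Pow(C, 2)))
Add(Mul(82030, Pow(-150351, -1)), Mul(Function('f')(25, Function('s')(m, -6)), Pow(348203, -1))) = Add(Mul(82030, Pow(-150351, -1)), Mul(Mul(25, Add(1, 25)), Pow(348203, -1))) = Add(Mul(82030, Rational(-1, 150351)), Mul(Mul(25, 26), Rational(1, 348203))) = Add(Rational(-82030, 150351), Mul(650, Rational(1, 348203))) = Add(Rational(-82030, 150351), Rational(650, 348203)) = Rational(-28465363940, 52352669253)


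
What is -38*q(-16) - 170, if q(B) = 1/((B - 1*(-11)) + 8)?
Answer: -548/3 ≈ -182.67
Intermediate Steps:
q(B) = 1/(19 + B) (q(B) = 1/((B + 11) + 8) = 1/((11 + B) + 8) = 1/(19 + B))
-38*q(-16) - 170 = -38/(19 - 16) - 170 = -38/3 - 170 = -548/3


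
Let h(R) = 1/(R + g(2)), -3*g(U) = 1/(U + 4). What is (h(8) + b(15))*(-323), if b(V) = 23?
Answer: -1068161/143 ≈ -7469.7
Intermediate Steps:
g(U) = -1/(3*(4 + U)) (g(U) = -1/(3*(U + 4)) = -1/(3*(4 + U)))
h(R) = 1/(-1/18 + R) (h(R) = 1/(R - 1/(12 + 3*2)) = 1/(R - 1/(12 + 6)) = 1/(R - 1/18) = 1/(-1/18 + R))
(h(8) + b(15))*(-323) = (18/(-1 + 18*8) + 23)*(-323) = (18/(-1 + 144) + 23)*(-323) = (18/143 + 23)*(-323) = (3307/143)*(-323) = -1068161/143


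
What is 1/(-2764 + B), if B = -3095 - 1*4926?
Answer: -1/10785 ≈ -9.2721e-5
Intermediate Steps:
B = -8021 (B = -3095 - 4926 = -8021)
1/(-2764 + B) = 1/(-2764 - 8021) = 1/(-10785) = -1/10785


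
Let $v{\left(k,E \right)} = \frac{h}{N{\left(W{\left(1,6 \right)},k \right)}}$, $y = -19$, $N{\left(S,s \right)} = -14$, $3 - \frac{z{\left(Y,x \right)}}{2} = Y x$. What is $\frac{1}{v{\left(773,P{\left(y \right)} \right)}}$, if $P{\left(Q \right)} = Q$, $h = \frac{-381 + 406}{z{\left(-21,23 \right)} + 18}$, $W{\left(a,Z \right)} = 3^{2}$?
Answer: $- \frac{2772}{5} \approx -554.4$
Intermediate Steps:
$z{\left(Y,x \right)} = 6 - 2 Y x$
$W{\left(a,Z \right)} = 9$
$h = \frac{5}{198}$ ($h = \frac{-381 + 406}{\left(6 - \left(-42\right) 23\right) + 18} = \frac{25}{\left(6 + 966\right) + 18} = \frac{25}{972 + 18} = \frac{25}{990} = 25 \cdot \frac{1}{990} = \frac{5}{198} \approx 0.025253$)
$v{\left(k,E \right)} = - \frac{5}{2772}$ ($v{\left(k,E \right)} = \frac{5}{198 \left(-14\right)} = \frac{5}{198} \left(- \frac{1}{14}\right) = - \frac{5}{2772}$)
$\frac{1}{v{\left(773,P{\left(y \right)} \right)}} = \frac{1}{- \frac{5}{2772}} = - \frac{2772}{5}$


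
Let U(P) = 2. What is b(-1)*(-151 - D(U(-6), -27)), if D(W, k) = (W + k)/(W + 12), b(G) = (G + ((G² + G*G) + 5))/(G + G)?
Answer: 6267/14 ≈ 447.64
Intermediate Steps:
b(G) = (5 + G + 2*G²)/(2*G) (b(G) = (G + ((G² + G²) + 5))/((2*G)) = (G + (2*G² + 5))*(1/(2*G)) = (G + (5 + 2*G²))*(1/(2*G)) = (5 + G + 2*G²)*(1/(2*G)) = (5 + G + 2*G²)/(2*G))
D(W, k) = (W + k)/(12 + W)
b(-1)*(-151 - D(U(-6), -27)) = (½ - 1 + (5/2)/(-1))*(-151 - (2 - 27)/(12 + 2)) = (½ - 1 + (5/2)*(-1))*(-151 - (-25)/14) = (½ - 1 - 5/2)*(-151 - (-25)/14) = -3*(-151 - 1*(-25/14)) = -3*(-151 + 25/14) = -3*(-2089/14) = 6267/14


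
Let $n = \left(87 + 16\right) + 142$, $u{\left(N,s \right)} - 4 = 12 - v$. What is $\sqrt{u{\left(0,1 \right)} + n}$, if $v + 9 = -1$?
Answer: $\sqrt{271} \approx 16.462$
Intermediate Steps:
$v = -10$ ($v = -9 - 1 = -10$)
$u{\left(N,s \right)} = 26$ ($u{\left(N,s \right)} = 4 + \left(12 - -10\right) = 4 + \left(12 + 10\right) = 4 + 22 = 26$)
$n = 245$ ($n = 103 + 142 = 245$)
$\sqrt{u{\left(0,1 \right)} + n} = \sqrt{26 + 245} = \sqrt{271}$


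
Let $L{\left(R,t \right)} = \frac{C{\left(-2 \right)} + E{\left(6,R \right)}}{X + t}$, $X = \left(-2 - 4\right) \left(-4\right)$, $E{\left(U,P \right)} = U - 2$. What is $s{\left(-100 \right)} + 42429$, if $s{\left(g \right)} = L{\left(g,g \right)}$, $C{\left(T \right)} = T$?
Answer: $\frac{1612301}{38} \approx 42429.0$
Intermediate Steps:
$E{\left(U,P \right)} = -2 + U$
$X = 24$ ($X = \left(-6\right) \left(-4\right) = 24$)
$L{\left(R,t \right)} = \frac{2}{24 + t}$ ($L{\left(R,t \right)} = \frac{-2 + \left(-2 + 6\right)}{24 + t} = \frac{-2 + 4}{24 + t} = \frac{2}{24 + t}$)
$s{\left(g \right)} = \frac{2}{24 + g}$
$s{\left(-100 \right)} + 42429 = \frac{2}{24 - 100} + 42429 = \frac{2}{-76} + 42429 = 2 \left(- \frac{1}{76}\right) + 42429 = - \frac{1}{38} + 42429 = \frac{1612301}{38}$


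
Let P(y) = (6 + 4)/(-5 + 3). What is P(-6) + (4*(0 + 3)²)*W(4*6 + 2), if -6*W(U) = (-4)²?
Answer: -101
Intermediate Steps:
W(U) = -8/3 (W(U) = -⅙*(-4)² = -⅙*16 = -8/3)
P(y) = -5 (P(y) = 10/(-2) = 10*(-½) = -5)
P(-6) + (4*(0 + 3)²)*W(4*6 + 2) = -5 + (4*(0 + 3)²)*(-8/3) = -5 + (4*3²)*(-8/3) = -5 + (4*9)*(-8/3) = -5 + 36*(-8/3) = -5 - 96 = -101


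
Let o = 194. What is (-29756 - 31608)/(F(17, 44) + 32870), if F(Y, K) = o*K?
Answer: -30682/20703 ≈ -1.4820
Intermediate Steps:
F(Y, K) = 194*K
(-29756 - 31608)/(F(17, 44) + 32870) = (-29756 - 31608)/(194*44 + 32870) = -61364/(8536 + 32870) = -61364/41406 = -61364*1/41406 = -30682/20703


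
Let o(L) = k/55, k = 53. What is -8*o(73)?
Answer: -424/55 ≈ -7.7091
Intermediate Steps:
o(L) = 53/55
-8*o(73) = -8*53/55 = -424/55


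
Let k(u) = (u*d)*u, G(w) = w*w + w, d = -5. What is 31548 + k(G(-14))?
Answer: -134072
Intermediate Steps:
G(w) = w + w² (G(w) = w² + w = w + w²)
k(u) = -5*u² (k(u) = (u*(-5))*u = (-5*u)*u = -5*u²)
31548 + k(G(-14)) = 31548 - 5*196*(1 - 14)² = 31548 - 5*(-14*(-13))² = 31548 - 5*182² = 31548 - 5*33124 = 31548 - 165620 = -134072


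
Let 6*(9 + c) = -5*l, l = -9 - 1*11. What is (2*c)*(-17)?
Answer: -782/3 ≈ -260.67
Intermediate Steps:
l = -20 (l = -9 - 11 = -20)
c = 23/3 (c = -9 + (-5*(-20))/6 = -9 + (1/6)*100 = -9 + 50/3 = 23/3 ≈ 7.6667)
(2*c)*(-17) = (2*(23/3))*(-17) = (46/3)*(-17) = -782/3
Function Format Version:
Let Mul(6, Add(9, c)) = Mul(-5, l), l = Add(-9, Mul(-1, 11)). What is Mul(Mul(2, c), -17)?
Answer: Rational(-782, 3) ≈ -260.67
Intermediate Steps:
l = -20 (l = Add(-9, -11) = -20)
c = Rational(23, 3) (c = Add(-9, Mul(Rational(1, 6), Mul(-5, -20))) = Add(-9, Mul(Rational(1, 6), 100)) = Add(-9, Rational(50, 3)) = Rational(23, 3) ≈ 7.6667)
Mul(Mul(2, c), -17) = Mul(Mul(2, Rational(23, 3)), -17) = Mul(Rational(46, 3), -17) = Rational(-782, 3)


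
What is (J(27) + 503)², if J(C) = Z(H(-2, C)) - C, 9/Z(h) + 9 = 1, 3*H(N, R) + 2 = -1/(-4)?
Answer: 14432401/64 ≈ 2.2551e+5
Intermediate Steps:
H(N, R) = -7/12 (H(N, R) = -⅔ + (-1/(-4))/3 = -⅔ + (-1*(-¼))/3 = -⅔ + (⅓)*(¼) = -⅔ + 1/12 = -7/12)
Z(h) = -9/8 (Z(h) = 9/(-9 + 1) = 9/(-8) = 9*(-⅛) = -9/8)
J(C) = -9/8 - C
(J(27) + 503)² = ((-9/8 - 1*27) + 503)² = ((-9/8 - 27) + 503)² = (-225/8 + 503)² = (3799/8)² = 14432401/64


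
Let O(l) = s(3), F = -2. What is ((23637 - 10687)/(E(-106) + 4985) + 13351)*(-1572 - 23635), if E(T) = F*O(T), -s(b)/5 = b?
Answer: -337613559101/1003 ≈ -3.3660e+8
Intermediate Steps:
s(b) = -5*b
O(l) = -15 (O(l) = -5*3 = -15)
E(T) = 30 (E(T) = -2*(-15) = 30)
((23637 - 10687)/(E(-106) + 4985) + 13351)*(-1572 - 23635) = ((23637 - 10687)/(30 + 4985) + 13351)*(-1572 - 23635) = (12950/5015 + 13351)*(-25207) = (12950*(1/5015) + 13351)*(-25207) = (2590/1003 + 13351)*(-25207) = (13393643/1003)*(-25207) = -337613559101/1003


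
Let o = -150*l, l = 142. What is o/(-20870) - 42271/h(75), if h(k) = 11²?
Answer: -87961847/252527 ≈ -348.33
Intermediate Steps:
o = -21300 (o = -150*142 = -21300)
h(k) = 121
o/(-20870) - 42271/h(75) = -21300/(-20870) - 42271/121 = -21300*(-1/20870) - 42271*1/121 = 2130/2087 - 42271/121 = -87961847/252527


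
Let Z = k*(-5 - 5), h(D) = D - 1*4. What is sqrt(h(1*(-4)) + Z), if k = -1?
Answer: sqrt(2) ≈ 1.4142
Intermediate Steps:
h(D) = -4 + D (h(D) = D - 4 = -4 + D)
Z = 10 (Z = -(-5 - 5) = -1*(-10) = 10)
sqrt(h(1*(-4)) + Z) = sqrt((-4 + 1*(-4)) + 10) = sqrt((-4 - 4) + 10) = sqrt(-8 + 10) = sqrt(2)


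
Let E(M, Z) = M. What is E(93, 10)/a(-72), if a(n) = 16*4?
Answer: 93/64 ≈ 1.4531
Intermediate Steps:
a(n) = 64
E(93, 10)/a(-72) = 93/64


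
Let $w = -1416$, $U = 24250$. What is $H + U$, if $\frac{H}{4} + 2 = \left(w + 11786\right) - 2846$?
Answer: $54338$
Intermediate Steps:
$H = 30088$ ($H = -8 + 4 \left(\left(-1416 + 11786\right) - 2846\right) = -8 + 4 \left(10370 - 2846\right) = -8 + 4 \cdot 7524 = -8 + 30096 = 30088$)
$H + U = 30088 + 24250 = 54338$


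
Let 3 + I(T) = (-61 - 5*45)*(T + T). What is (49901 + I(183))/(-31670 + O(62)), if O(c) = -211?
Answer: 54778/31881 ≈ 1.7182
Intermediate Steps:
I(T) = -3 - 572*T (I(T) = -3 + (-61 - 5*45)*(T + T) = -3 + (-61 - 225)*(2*T) = -3 - 572*T)
(49901 + I(183))/(-31670 + O(62)) = (49901 + (-3 - 572*183))/(-31670 - 211) = (49901 + (-3 - 104676))/(-31881) = (49901 - 104679)*(-1/31881) = -54778*(-1/31881) = 54778/31881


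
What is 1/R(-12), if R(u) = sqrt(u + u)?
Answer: -I*sqrt(6)/12 ≈ -0.20412*I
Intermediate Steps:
R(u) = sqrt(2)*sqrt(u) (R(u) = sqrt(2*u) = sqrt(2)*sqrt(u))
1/R(-12) = 1/(sqrt(2)*sqrt(-12)) = 1/(sqrt(2)*(2*I*sqrt(3))) = 1/(2*I*sqrt(6)) = -I*sqrt(6)/12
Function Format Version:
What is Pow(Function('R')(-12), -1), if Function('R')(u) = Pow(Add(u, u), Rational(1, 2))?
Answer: Mul(Rational(-1, 12), I, Pow(6, Rational(1, 2))) ≈ Mul(-0.20412, I)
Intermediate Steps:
Function('R')(u) = Mul(Pow(2, Rational(1, 2)), Pow(u, Rational(1, 2))) (Function('R')(u) = Pow(Mul(2, u), Rational(1, 2)) = Mul(Pow(2, Rational(1, 2)), Pow(u, Rational(1, 2))))
Pow(Function('R')(-12), -1) = Pow(Mul(Pow(2, Rational(1, 2)), Pow(-12, Rational(1, 2))), -1) = Pow(Mul(Pow(2, Rational(1, 2)), Mul(2, I, Pow(3, Rational(1, 2)))), -1) = Pow(Mul(2, I, Pow(6, Rational(1, 2))), -1) = Mul(Rational(-1, 12), I, Pow(6, Rational(1, 2)))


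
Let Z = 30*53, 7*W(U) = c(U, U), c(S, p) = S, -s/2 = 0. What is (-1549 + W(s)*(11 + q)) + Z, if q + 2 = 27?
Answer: 41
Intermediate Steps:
q = 25 (q = -2 + 27 = 25)
s = 0 (s = -2*0 = 0)
W(U) = U/7
Z = 1590
(-1549 + W(s)*(11 + q)) + Z = (-1549 + ((⅐)*0)*(11 + 25)) + 1590 = (-1549 + 0*36) + 1590 = (-1549 + 0) + 1590 = -1549 + 1590 = 41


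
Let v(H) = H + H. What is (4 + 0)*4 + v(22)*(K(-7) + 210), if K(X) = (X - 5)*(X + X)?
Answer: 16648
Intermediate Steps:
K(X) = 2*X*(-5 + X) (K(X) = (-5 + X)*(2*X) = 2*X*(-5 + X))
v(H) = 2*H
(4 + 0)*4 + v(22)*(K(-7) + 210) = (4 + 0)*4 + (2*22)*(2*(-7)*(-5 - 7) + 210) = 4*4 + 44*(2*(-7)*(-12) + 210) = 16 + 44*(168 + 210) = 16 + 44*378 = 16 + 16632 = 16648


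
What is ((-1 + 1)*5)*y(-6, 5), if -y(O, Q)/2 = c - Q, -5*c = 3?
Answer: 0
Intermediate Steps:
c = -⅗ (c = -⅕*3 = -⅗ ≈ -0.60000)
y(O, Q) = 6/5 + 2*Q (y(O, Q) = -2*(-⅗ - Q) = 6/5 + 2*Q)
((-1 + 1)*5)*y(-6, 5) = ((-1 + 1)*5)*(6/5 + 2*5) = (0*5)*(6/5 + 10) = 0*(56/5) = 0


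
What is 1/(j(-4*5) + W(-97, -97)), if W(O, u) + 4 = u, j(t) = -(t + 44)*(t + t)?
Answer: 1/859 ≈ 0.0011641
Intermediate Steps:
j(t) = -2*t*(44 + t) (j(t) = -(44 + t)*2*t = -2*t*(44 + t))
W(O, u) = -4 + u
1/(j(-4*5) + W(-97, -97)) = 1/(-2*(-4*5)*(44 - 4*5) + (-4 - 97)) = 1/(-2*(-20)*(44 - 20) - 101) = 1/(-2*(-20)*24 - 101) = 1/(960 - 101) = 1/859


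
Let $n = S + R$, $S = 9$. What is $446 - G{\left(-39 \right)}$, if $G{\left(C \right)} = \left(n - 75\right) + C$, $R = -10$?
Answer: $561$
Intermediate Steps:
$n = -1$ ($n = 9 - 10 = -1$)
$G{\left(C \right)} = -76 + C$ ($G{\left(C \right)} = \left(-1 - 75\right) + C = -76 + C$)
$446 - G{\left(-39 \right)} = 446 - \left(-76 - 39\right) = 446 - -115 = 446 + 115 = 561$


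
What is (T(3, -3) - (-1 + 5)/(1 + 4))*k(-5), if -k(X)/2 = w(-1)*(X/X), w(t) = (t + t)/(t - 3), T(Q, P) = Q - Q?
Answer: ⅘ ≈ 0.80000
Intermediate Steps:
T(Q, P) = 0
w(t) = 2*t/(-3 + t) (w(t) = (2*t)/(-3 + t) = 2*t/(-3 + t))
k(X) = -1 (k(X) = -2*2*(-1)/(-3 - 1)*X/X = -2*2*(-1)/(-4) = -2*2*(-1)*(-¼) = -1)
(T(3, -3) - (-1 + 5)/(1 + 4))*k(-5) = (0 - (-1 + 5)/(1 + 4))*(-1) = (0 - 4/5)*(-1) = (0 - 1*⅘)*(-1) = (0 - ⅘)*(-1) = -⅘*(-1) = ⅘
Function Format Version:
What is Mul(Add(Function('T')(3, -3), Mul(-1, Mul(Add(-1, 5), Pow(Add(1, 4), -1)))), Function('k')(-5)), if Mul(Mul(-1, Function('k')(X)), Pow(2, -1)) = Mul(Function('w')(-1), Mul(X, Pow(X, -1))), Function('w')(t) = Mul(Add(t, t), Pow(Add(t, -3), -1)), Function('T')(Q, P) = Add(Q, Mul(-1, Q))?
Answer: Rational(4, 5) ≈ 0.80000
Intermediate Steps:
Function('T')(Q, P) = 0
Function('w')(t) = Mul(2, t, Pow(Add(-3, t), -1)) (Function('w')(t) = Mul(Mul(2, t), Pow(Add(-3, t), -1)) = Mul(2, t, Pow(Add(-3, t), -1)))
Function('k')(X) = -1 (Function('k')(X) = Mul(-2, Mul(Mul(2, -1, Pow(Add(-3, -1), -1)), Mul(X, Pow(X, -1)))) = Mul(-2, Mul(Mul(2, -1, Pow(-4, -1)), 1)) = Mul(-2, Mul(Mul(2, -1, Rational(-1, 4)), 1)) = Mul(-2, Mul(Rational(1, 2), 1)) = Mul(-2, Rational(1, 2)) = -1)
Mul(Add(Function('T')(3, -3), Mul(-1, Mul(Add(-1, 5), Pow(Add(1, 4), -1)))), Function('k')(-5)) = Mul(Add(0, Mul(-1, Mul(Add(-1, 5), Pow(Add(1, 4), -1)))), -1) = Mul(Add(0, Mul(-1, Mul(4, Pow(5, -1)))), -1) = Mul(Add(0, Mul(-1, Mul(4, Rational(1, 5)))), -1) = Mul(Add(0, Mul(-1, Rational(4, 5))), -1) = Mul(Add(0, Rational(-4, 5)), -1) = Mul(Rational(-4, 5), -1) = Rational(4, 5)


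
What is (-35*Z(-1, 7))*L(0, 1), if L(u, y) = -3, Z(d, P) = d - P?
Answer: -840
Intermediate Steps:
(-35*Z(-1, 7))*L(0, 1) = -35*(-1 - 1*7)*(-3) = -35*(-1 - 7)*(-3) = -35*(-8)*(-3) = 280*(-3) = -840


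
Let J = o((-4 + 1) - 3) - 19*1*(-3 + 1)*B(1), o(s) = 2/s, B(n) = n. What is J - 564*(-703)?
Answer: 1189589/3 ≈ 3.9653e+5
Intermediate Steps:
J = 113/3 (J = 2/((-4 + 1) - 3) - 19*1*(-3 + 1) = 2/(-3 - 3) - 19*1*(-2) = 2/(-6) - (-38) = 2*(-1/6) - 19*(-2) = -1/3 + 38 = 113/3 ≈ 37.667)
J - 564*(-703) = 113/3 - 564*(-703) = 113/3 + 396492 = 1189589/3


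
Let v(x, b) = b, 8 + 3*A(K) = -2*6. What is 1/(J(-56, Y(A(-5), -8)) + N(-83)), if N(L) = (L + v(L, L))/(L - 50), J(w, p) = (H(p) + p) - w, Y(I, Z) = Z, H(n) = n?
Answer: 133/5486 ≈ 0.024244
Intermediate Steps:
A(K) = -20/3 (A(K) = -8/3 + (-2*6)/3 = -8/3 + (⅓)*(-12) = -8/3 - 4 = -20/3)
J(w, p) = -w + 2*p (J(w, p) = (p + p) - w = 2*p - w = -w + 2*p)
N(L) = 2*L/(-50 + L) (N(L) = (L + L)/(L - 50) = (2*L)/(-50 + L) = 2*L/(-50 + L))
1/(J(-56, Y(A(-5), -8)) + N(-83)) = 1/((-1*(-56) + 2*(-8)) + 2*(-83)/(-50 - 83)) = 1/((56 - 16) + 2*(-83)/(-133)) = 1/(40 + 2*(-83)*(-1/133)) = 1/(40 + 166/133) = 1/(5486/133) = 133/5486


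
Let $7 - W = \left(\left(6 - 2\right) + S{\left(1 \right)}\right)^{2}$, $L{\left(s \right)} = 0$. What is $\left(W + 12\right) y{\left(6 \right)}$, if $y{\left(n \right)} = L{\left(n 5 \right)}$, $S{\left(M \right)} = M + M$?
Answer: $0$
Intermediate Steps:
$S{\left(M \right)} = 2 M$
$y{\left(n \right)} = 0$
$W = -29$ ($W = 7 - \left(\left(6 - 2\right) + 2 \cdot 1\right)^{2} = 7 - \left(\left(6 - 2\right) + 2\right)^{2} = 7 - \left(4 + 2\right)^{2} = 7 - 6^{2} = 7 - 36 = -29$)
$\left(W + 12\right) y{\left(6 \right)} = \left(-29 + 12\right) 0 = \left(-17\right) 0 = 0$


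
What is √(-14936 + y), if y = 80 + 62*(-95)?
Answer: I*√20746 ≈ 144.03*I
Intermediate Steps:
y = -5810 (y = 80 - 5890 = -5810)
√(-14936 + y) = √(-14936 - 5810) = √(-20746) = I*√20746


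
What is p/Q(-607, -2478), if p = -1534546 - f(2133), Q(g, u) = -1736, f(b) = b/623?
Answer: 956024291/1081528 ≈ 883.96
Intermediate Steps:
f(b) = b/623 (f(b) = b*(1/623) = b/623)
p = -956024291/623 (p = -1534546 - 2133/623 = -956024291/623 ≈ -1.5346e+6)
p/Q(-607, -2478) = -956024291/623/(-1736) = -956024291/623*(-1/1736) = 956024291/1081528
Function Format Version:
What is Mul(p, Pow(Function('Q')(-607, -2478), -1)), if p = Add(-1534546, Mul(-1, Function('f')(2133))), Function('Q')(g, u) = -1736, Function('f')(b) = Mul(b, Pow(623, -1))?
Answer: Rational(956024291, 1081528) ≈ 883.96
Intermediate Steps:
Function('f')(b) = Mul(Rational(1, 623), b) (Function('f')(b) = Mul(b, Rational(1, 623)) = Mul(Rational(1, 623), b))
p = Rational(-956024291, 623) (p = Add(-1534546, Mul(-1, Mul(Rational(1, 623), 2133))) = Add(-1534546, Mul(-1, Rational(2133, 623))) = Add(-1534546, Rational(-2133, 623)) = Rational(-956024291, 623) ≈ -1.5346e+6)
Mul(p, Pow(Function('Q')(-607, -2478), -1)) = Mul(Rational(-956024291, 623), Pow(-1736, -1)) = Mul(Rational(-956024291, 623), Rational(-1, 1736)) = Rational(956024291, 1081528)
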